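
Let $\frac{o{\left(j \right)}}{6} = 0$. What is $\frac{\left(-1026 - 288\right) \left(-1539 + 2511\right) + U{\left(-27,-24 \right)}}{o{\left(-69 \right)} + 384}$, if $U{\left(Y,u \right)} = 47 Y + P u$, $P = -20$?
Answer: $- \frac{425999}{128} \approx -3328.1$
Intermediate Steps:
$U{\left(Y,u \right)} = - 20 u + 47 Y$ ($U{\left(Y,u \right)} = 47 Y - 20 u = - 20 u + 47 Y$)
$o{\left(j \right)} = 0$ ($o{\left(j \right)} = 6 \cdot 0 = 0$)
$\frac{\left(-1026 - 288\right) \left(-1539 + 2511\right) + U{\left(-27,-24 \right)}}{o{\left(-69 \right)} + 384} = \frac{\left(-1026 - 288\right) \left(-1539 + 2511\right) + \left(\left(-20\right) \left(-24\right) + 47 \left(-27\right)\right)}{0 + 384} = \frac{\left(-1314\right) 972 + \left(480 - 1269\right)}{384} = \left(-1277208 - 789\right) \frac{1}{384} = \left(-1277997\right) \frac{1}{384} = - \frac{425999}{128}$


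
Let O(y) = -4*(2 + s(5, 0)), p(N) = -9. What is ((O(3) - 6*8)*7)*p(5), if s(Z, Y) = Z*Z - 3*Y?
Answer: 9828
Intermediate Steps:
s(Z, Y) = Z² - 3*Y
O(y) = -108 (O(y) = -4*(2 + (5² - 3*0)) = -4*(2 + (25 + 0)) = -4*(2 + 25) = -4*27 = -108)
((O(3) - 6*8)*7)*p(5) = ((-108 - 6*8)*7)*(-9) = ((-108 - 48)*7)*(-9) = -156*7*(-9) = -1092*(-9) = 9828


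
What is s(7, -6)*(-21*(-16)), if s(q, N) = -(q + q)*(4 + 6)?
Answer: -47040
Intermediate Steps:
s(q, N) = -20*q (s(q, N) = -2*q*10 = -20*q)
s(7, -6)*(-21*(-16)) = (-20*7)*(-21*(-16)) = -140*336 = -47040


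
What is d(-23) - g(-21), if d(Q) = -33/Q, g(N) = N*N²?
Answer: 213036/23 ≈ 9262.4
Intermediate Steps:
g(N) = N³
d(-23) - g(-21) = -33/(-23) - 1*(-21)³ = -33*(-1/23) - 1*(-9261) = 33/23 + 9261 = 213036/23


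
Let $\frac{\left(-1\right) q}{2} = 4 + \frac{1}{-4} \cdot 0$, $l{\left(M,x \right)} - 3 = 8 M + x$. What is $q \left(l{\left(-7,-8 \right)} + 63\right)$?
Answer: $-16$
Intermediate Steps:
$l{\left(M,x \right)} = 3 + x + 8 M$ ($l{\left(M,x \right)} = 3 + \left(8 M + x\right) = 3 + \left(x + 8 M\right) = 3 + x + 8 M$)
$q = -8$ ($q = - 2 \left(4 + \frac{1}{-4} \cdot 0\right) = - 2 \left(4 - 0\right) = - 2 \left(4 + 0\right) = \left(-2\right) 4 = -8$)
$q \left(l{\left(-7,-8 \right)} + 63\right) = - 8 \left(\left(3 - 8 + 8 \left(-7\right)\right) + 63\right) = - 8 \left(\left(3 - 8 - 56\right) + 63\right) = - 8 \left(-61 + 63\right) = \left(-8\right) 2 = -16$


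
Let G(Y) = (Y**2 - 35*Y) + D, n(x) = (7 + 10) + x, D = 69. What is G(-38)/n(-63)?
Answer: -2843/46 ≈ -61.804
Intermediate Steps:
n(x) = 17 + x
G(Y) = 69 + Y**2 - 35*Y (G(Y) = (Y**2 - 35*Y) + 69 = 69 + Y**2 - 35*Y)
G(-38)/n(-63) = (69 + (-38)**2 - 35*(-38))/(17 - 63) = (69 + 1444 + 1330)/(-46) = 2843*(-1/46) = -2843/46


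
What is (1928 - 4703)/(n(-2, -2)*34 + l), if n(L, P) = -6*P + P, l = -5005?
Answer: 185/311 ≈ 0.59486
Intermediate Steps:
n(L, P) = -5*P
(1928 - 4703)/(n(-2, -2)*34 + l) = (1928 - 4703)/(-5*(-2)*34 - 5005) = -2775/(10*34 - 5005) = -2775/(340 - 5005) = -2775/(-4665) = -2775*(-1/4665) = 185/311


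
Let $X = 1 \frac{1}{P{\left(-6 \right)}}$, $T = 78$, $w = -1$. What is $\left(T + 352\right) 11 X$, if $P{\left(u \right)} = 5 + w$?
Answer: $\frac{2365}{2} \approx 1182.5$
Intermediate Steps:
$P{\left(u \right)} = 4$ ($P{\left(u \right)} = 5 - 1 = 4$)
$X = \frac{1}{4}$ ($X = 1 \cdot \frac{1}{4} = \frac{1}{4} \approx 0.25$)
$\left(T + 352\right) 11 X = \left(78 + 352\right) 11 \cdot \frac{1}{4} = 430 \cdot \frac{11}{4} = \frac{2365}{2}$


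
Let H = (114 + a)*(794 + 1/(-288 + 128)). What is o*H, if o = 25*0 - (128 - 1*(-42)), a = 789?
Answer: -1950175689/16 ≈ -1.2189e+8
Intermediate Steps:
H = 114716217/160 (H = (114 + 789)*(794 + 1/(-288 + 128)) = 903*(794 + 1/(-160)) = 903*(794 - 1/160) = 903*(127039/160) = 114716217/160 ≈ 7.1698e+5)
o = -170 (o = 0 - (128 + 42) = 0 - 1*170 = 0 - 170 = -170)
o*H = -170*114716217/160 = -1950175689/16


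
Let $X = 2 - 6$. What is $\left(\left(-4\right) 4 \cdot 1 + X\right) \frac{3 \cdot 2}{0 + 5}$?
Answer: $-24$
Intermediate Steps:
$X = -4$
$\left(\left(-4\right) 4 \cdot 1 + X\right) \frac{3 \cdot 2}{0 + 5} = \left(\left(-4\right) 4 \cdot 1 - 4\right) \frac{3 \cdot 2}{0 + 5} = \left(\left(-16\right) 1 - 4\right) \frac{6}{5} = \left(-16 - 4\right) 6 \cdot \frac{1}{5} = \left(-20\right) \frac{6}{5} = -24$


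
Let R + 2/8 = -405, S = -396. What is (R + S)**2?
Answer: 10272025/16 ≈ 6.4200e+5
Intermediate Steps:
R = -1621/4 (R = -1/4 - 405 = -1621/4 ≈ -405.25)
(R + S)**2 = (-1621/4 - 396)**2 = (-3205/4)**2 = 10272025/16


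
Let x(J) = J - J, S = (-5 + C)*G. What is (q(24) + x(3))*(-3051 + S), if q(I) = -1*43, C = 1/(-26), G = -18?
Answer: 1654812/13 ≈ 1.2729e+5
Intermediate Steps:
C = -1/26 ≈ -0.038462
q(I) = -43
S = 1179/13 (S = (-5 - 1/26)*(-18) = -131/26*(-18) = 1179/13 ≈ 90.692)
x(J) = 0
(q(24) + x(3))*(-3051 + S) = (-43 + 0)*(-3051 + 1179/13) = -43*(-38484/13) = 1654812/13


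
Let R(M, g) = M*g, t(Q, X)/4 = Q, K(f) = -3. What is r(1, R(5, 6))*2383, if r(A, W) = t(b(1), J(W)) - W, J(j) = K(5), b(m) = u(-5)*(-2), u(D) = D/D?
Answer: -90554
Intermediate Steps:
u(D) = 1
b(m) = -2 (b(m) = 1*(-2) = -2)
J(j) = -3
t(Q, X) = 4*Q
r(A, W) = -8 - W (r(A, W) = 4*(-2) - W = -8 - W)
r(1, R(5, 6))*2383 = (-8 - 5*6)*2383 = (-8 - 1*30)*2383 = (-8 - 30)*2383 = -38*2383 = -90554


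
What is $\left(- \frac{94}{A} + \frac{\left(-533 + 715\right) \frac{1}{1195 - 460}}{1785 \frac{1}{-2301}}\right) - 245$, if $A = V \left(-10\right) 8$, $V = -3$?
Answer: $- \frac{122806291}{499800} \approx -245.71$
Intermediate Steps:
$A = 240$ ($A = \left(-3\right) \left(-10\right) 8 = 30 \cdot 8 = 240$)
$\left(- \frac{94}{A} + \frac{\left(-533 + 715\right) \frac{1}{1195 - 460}}{1785 \frac{1}{-2301}}\right) - 245 = \left(- \frac{94}{240} + \frac{\left(-533 + 715\right) \frac{1}{1195 - 460}}{1785 \frac{1}{-2301}}\right) - 245 = \left(\left(-94\right) \frac{1}{240} + \frac{182 \cdot \frac{1}{735}}{1785 \left(- \frac{1}{2301}\right)}\right) - 245 = \left(- \frac{47}{120} + \frac{182 \cdot \frac{1}{735}}{- \frac{595}{767}}\right) - 245 = \left(- \frac{47}{120} + \frac{26}{105} \left(- \frac{767}{595}\right)\right) - 245 = \left(- \frac{47}{120} - \frac{19942}{62475}\right) - 245 = - \frac{355291}{499800} - 245 = - \frac{122806291}{499800}$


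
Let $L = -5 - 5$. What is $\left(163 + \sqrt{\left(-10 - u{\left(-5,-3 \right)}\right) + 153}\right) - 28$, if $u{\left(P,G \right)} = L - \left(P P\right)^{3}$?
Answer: $135 + 7 \sqrt{322} \approx 260.61$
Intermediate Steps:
$L = -10$ ($L = -5 - 5 = -10$)
$u{\left(P,G \right)} = -10 - P^{6}$ ($u{\left(P,G \right)} = -10 - \left(P P\right)^{3} = -10 - \left(P^{2}\right)^{3} = -10 - P^{6}$)
$\left(163 + \sqrt{\left(-10 - u{\left(-5,-3 \right)}\right) + 153}\right) - 28 = \left(163 + \sqrt{\left(-10 - \left(-10 - \left(-5\right)^{6}\right)\right) + 153}\right) - 28 = \left(163 + \sqrt{\left(-10 - \left(-10 - 15625\right)\right) + 153}\right) - 28 = \left(163 + \sqrt{\left(-10 - -15635\right) + 153}\right) - 28 = \left(163 + \sqrt{\left(-10 + 15635\right) + 153}\right) - 28 = \left(163 + \sqrt{15625 + 153}\right) - 28 = \left(163 + \sqrt{15778}\right) - 28 = \left(163 + 7 \sqrt{322}\right) - 28 = 135 + 7 \sqrt{322}$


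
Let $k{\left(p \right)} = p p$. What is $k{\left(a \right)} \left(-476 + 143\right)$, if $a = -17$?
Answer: $-96237$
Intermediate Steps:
$k{\left(p \right)} = p^{2}$
$k{\left(a \right)} \left(-476 + 143\right) = \left(-17\right)^{2} \left(-476 + 143\right) = 289 \left(-333\right) = -96237$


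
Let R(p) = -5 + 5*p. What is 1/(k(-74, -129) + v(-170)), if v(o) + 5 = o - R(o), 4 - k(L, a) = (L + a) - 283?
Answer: 1/1170 ≈ 0.00085470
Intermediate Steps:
k(L, a) = 287 - L - a (k(L, a) = 4 - ((L + a) - 283) = 4 - (-283 + L + a) = 4 + (283 - L - a) = 287 - L - a)
v(o) = -4*o (v(o) = -5 + (o - (-5 + 5*o)) = -5 + (o + (5 - 5*o)) = -5 + (5 - 4*o) = -4*o)
1/(k(-74, -129) + v(-170)) = 1/((287 - 1*(-74) - 1*(-129)) - 4*(-170)) = 1/((287 + 74 + 129) + 680) = 1/(490 + 680) = 1/1170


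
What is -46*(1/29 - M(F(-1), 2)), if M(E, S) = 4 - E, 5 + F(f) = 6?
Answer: 3956/29 ≈ 136.41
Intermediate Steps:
F(f) = 1 (F(f) = -5 + 6 = 1)
-46*(1/29 - M(F(-1), 2)) = -46*(1/29 - (4 - 1*1)) = -46*(1/29 - (4 - 1)) = -46*(1/29 - 1*3) = -46*(1/29 - 3) = -46*(-86/29) = 3956/29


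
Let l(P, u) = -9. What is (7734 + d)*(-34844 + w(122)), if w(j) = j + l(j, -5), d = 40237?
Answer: -1666080801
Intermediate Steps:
w(j) = -9 + j (w(j) = j - 9 = -9 + j)
(7734 + d)*(-34844 + w(122)) = (7734 + 40237)*(-34844 + (-9 + 122)) = 47971*(-34844 + 113) = 47971*(-34731) = -1666080801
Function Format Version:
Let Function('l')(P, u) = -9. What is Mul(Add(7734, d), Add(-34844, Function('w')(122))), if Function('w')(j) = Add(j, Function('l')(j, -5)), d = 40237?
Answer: -1666080801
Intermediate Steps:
Function('w')(j) = Add(-9, j) (Function('w')(j) = Add(j, -9) = Add(-9, j))
Mul(Add(7734, d), Add(-34844, Function('w')(122))) = Mul(Add(7734, 40237), Add(-34844, Add(-9, 122))) = Mul(47971, Add(-34844, 113)) = Mul(47971, -34731) = -1666080801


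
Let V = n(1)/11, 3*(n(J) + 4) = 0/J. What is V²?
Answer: 16/121 ≈ 0.13223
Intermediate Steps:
n(J) = -4 (n(J) = -4 + (0/J)/3 = -4 + (⅓)*0 = -4 + 0 = -4)
V = -4/11 ≈ -0.36364
V² = (-4/11)² = 16/121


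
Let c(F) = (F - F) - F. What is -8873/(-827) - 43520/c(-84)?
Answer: -8811427/17367 ≈ -507.37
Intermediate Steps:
c(F) = -F (c(F) = 0 - F = -F)
-8873/(-827) - 43520/c(-84) = -8873/(-827) - 43520/((-1*(-84))) = -8873*(-1/827) - 43520/84 = 8873/827 - 43520*1/84 = 8873/827 - 10880/21 = -8811427/17367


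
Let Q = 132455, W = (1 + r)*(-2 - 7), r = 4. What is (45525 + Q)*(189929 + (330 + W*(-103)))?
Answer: 34687234120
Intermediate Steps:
W = -45 (W = (1 + 4)*(-2 - 7) = 5*(-9) = -45)
(45525 + Q)*(189929 + (330 + W*(-103))) = (45525 + 132455)*(189929 + (330 - 45*(-103))) = 177980*(189929 + (330 + 4635)) = 177980*(189929 + 4965) = 177980*194894 = 34687234120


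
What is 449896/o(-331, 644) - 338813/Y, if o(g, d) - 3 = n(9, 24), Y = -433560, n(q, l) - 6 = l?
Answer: 65022696863/4769160 ≈ 13634.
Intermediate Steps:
n(q, l) = 6 + l
o(g, d) = 33 (o(g, d) = 3 + (6 + 24) = 3 + 30 = 33)
449896/o(-331, 644) - 338813/Y = 449896/33 - 338813/(-433560) = 449896*(1/33) - 338813*(-1/433560) = 449896/33 + 338813/433560 = 65022696863/4769160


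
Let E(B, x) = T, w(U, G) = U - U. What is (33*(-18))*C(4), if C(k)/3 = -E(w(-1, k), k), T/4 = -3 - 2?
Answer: -35640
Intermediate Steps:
w(U, G) = 0
T = -20 (T = 4*(-3 - 2) = 4*(-5) = -20)
E(B, x) = -20
C(k) = 60 (C(k) = 3*(-1*(-20)) = 3*20 = 60)
(33*(-18))*C(4) = (33*(-18))*60 = -594*60 = -35640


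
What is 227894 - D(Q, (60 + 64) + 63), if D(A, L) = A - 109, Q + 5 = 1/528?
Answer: 120388223/528 ≈ 2.2801e+5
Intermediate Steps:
Q = -2639/528 (Q = -5 + 1/528 = -2639/528 ≈ -4.9981)
D(A, L) = -109 + A
227894 - D(Q, (60 + 64) + 63) = 227894 - (-109 - 2639/528) = 227894 - 1*(-60191/528) = 227894 + 60191/528 = 120388223/528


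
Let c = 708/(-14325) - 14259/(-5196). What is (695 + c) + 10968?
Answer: 96478795723/8270300 ≈ 11666.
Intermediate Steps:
c = 22286823/8270300 (c = 708*(-1/14325) - 14259*(-1/5196) = -236/4775 + 4753/1732 = 22286823/8270300 ≈ 2.6948)
(695 + c) + 10968 = (695 + 22286823/8270300) + 10968 = 5770145323/8270300 + 10968 = 96478795723/8270300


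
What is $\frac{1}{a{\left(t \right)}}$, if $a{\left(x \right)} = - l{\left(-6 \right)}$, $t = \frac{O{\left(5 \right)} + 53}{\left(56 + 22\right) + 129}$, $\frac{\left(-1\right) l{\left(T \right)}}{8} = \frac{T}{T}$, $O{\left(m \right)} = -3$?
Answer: $\frac{1}{8} \approx 0.125$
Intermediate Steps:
$l{\left(T \right)} = -8$ ($l{\left(T \right)} = - 8 \frac{T}{T} = \left(-8\right) 1 = -8$)
$t = \frac{50}{207}$ ($t = \frac{-3 + 53}{\left(56 + 22\right) + 129} = \frac{50}{78 + 129} = \frac{50}{207} \approx 0.24155$)
$a{\left(x \right)} = 8$ ($a{\left(x \right)} = \left(-1\right) \left(-8\right) = 8$)
$\frac{1}{a{\left(t \right)}} = \frac{1}{8}$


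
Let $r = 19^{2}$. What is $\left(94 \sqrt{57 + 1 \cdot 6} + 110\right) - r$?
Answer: $-251 + 282 \sqrt{7} \approx 495.1$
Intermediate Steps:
$r = 361$
$\left(94 \sqrt{57 + 1 \cdot 6} + 110\right) - r = \left(94 \sqrt{57 + 1 \cdot 6} + 110\right) - 361 = \left(94 \sqrt{57 + 6} + 110\right) - 361 = \left(94 \sqrt{63} + 110\right) - 361 = \left(94 \cdot 3 \sqrt{7} + 110\right) - 361 = \left(282 \sqrt{7} + 110\right) - 361 = \left(110 + 282 \sqrt{7}\right) - 361 = -251 + 282 \sqrt{7}$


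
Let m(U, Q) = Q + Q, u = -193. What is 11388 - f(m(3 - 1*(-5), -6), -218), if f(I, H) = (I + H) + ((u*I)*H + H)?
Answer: 516724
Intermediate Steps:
m(U, Q) = 2*Q
f(I, H) = I + 2*H - 193*H*I (f(I, H) = (I + H) + ((-193*I)*H + H) = (H + I) + (-193*H*I + H) = (H + I) + (H - 193*H*I) = I + 2*H - 193*H*I)
11388 - f(m(3 - 1*(-5), -6), -218) = 11388 - (2*(-6) + 2*(-218) - 193*(-218)*2*(-6)) = 11388 - (-12 - 436 - 193*(-218)*(-12)) = 11388 - (-12 - 436 - 504888) = 11388 - 1*(-505336) = 11388 + 505336 = 516724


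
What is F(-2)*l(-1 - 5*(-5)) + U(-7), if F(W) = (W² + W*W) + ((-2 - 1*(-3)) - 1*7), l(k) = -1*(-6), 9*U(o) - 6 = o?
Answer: 107/9 ≈ 11.889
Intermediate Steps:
U(o) = ⅔ + o/9
l(k) = 6
F(W) = -6 + 2*W² (F(W) = (W² + W²) + ((-2 + 3) - 7) = 2*W² + (1 - 7) = 2*W² - 6 = -6 + 2*W²)
F(-2)*l(-1 - 5*(-5)) + U(-7) = (-6 + 2*(-2)²)*6 + (⅔ + (⅑)*(-7)) = (-6 + 2*4)*6 + (⅔ - 7/9) = (-6 + 8)*6 - ⅑ = 2*6 - ⅑ = 12 - ⅑ = 107/9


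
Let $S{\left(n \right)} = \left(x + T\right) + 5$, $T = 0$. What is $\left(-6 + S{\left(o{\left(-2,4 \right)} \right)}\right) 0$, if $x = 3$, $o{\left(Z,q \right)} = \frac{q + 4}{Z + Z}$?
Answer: $0$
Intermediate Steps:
$o{\left(Z,q \right)} = \frac{4 + q}{2 Z}$
$S{\left(n \right)} = 8$ ($S{\left(n \right)} = \left(3 + 0\right) + 5 = 3 + 5 = 8$)
$\left(-6 + S{\left(o{\left(-2,4 \right)} \right)}\right) 0 = \left(-6 + 8\right) 0 = 2 \cdot 0 = 0$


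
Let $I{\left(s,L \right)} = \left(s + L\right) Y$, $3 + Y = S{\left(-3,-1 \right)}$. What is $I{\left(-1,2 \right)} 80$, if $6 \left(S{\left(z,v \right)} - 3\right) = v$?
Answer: $- \frac{40}{3} \approx -13.333$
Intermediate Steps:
$S{\left(z,v \right)} = 3 + \frac{v}{6}$
$Y = - \frac{1}{6}$ ($Y = -3 + \left(3 + \frac{1}{6} \left(-1\right)\right) = -3 + \left(3 - \frac{1}{6}\right) = -3 + \frac{17}{6} = - \frac{1}{6} \approx -0.16667$)
$I{\left(s,L \right)} = - \frac{L}{6} - \frac{s}{6}$ ($I{\left(s,L \right)} = \left(s + L\right) \left(- \frac{1}{6}\right) = \left(L + s\right) \left(- \frac{1}{6}\right) = - \frac{L}{6} - \frac{s}{6}$)
$I{\left(-1,2 \right)} 80 = \left(\left(- \frac{1}{6}\right) 2 - - \frac{1}{6}\right) 80 = \left(- \frac{1}{3} + \frac{1}{6}\right) 80 = \left(- \frac{1}{6}\right) 80 = - \frac{40}{3}$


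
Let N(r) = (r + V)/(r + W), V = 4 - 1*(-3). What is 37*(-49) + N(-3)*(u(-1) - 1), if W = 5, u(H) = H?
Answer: -1817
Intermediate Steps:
V = 7 (V = 4 + 3 = 7)
N(r) = (7 + r)/(5 + r) (N(r) = (r + 7)/(r + 5) = (7 + r)/(5 + r))
37*(-49) + N(-3)*(u(-1) - 1) = 37*(-49) + ((7 - 3)/(5 - 3))*(-1 - 1) = -1813 + (4/2)*(-2) = -1813 + ((½)*4)*(-2) = -1813 + 2*(-2) = -1813 - 4 = -1817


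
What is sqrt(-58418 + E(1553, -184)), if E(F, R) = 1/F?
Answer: I*sqrt(140893056609)/1553 ≈ 241.7*I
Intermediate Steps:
sqrt(-58418 + E(1553, -184)) = sqrt(-58418 + 1/1553) = sqrt(-90723153/1553) = I*sqrt(140893056609)/1553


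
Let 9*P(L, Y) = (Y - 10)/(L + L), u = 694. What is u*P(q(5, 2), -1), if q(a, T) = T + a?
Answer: -3817/63 ≈ -60.587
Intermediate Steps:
P(L, Y) = (-10 + Y)/(18*L) (P(L, Y) = ((Y - 10)/(L + L))/9 = ((-10 + Y)/((2*L)))/9 = ((-10 + Y)*(1/(2*L)))/9 = ((-10 + Y)/(2*L))/9 = (-10 + Y)/(18*L))
u*P(q(5, 2), -1) = 694*((-10 - 1)/(18*(2 + 5))) = 694*((1/18)*(-11)/7) = 694*((1/18)*(⅐)*(-11)) = 694*(-11/126) = -3817/63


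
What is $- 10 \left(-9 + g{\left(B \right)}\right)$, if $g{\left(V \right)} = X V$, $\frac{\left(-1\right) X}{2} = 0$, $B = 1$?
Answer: $90$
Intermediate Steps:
$X = 0$ ($X = \left(-2\right) 0 = 0$)
$g{\left(V \right)} = 0$ ($g{\left(V \right)} = 0 V = 0$)
$- 10 \left(-9 + g{\left(B \right)}\right) = - 10 \left(-9 + 0\right) = \left(-10\right) \left(-9\right) = 90$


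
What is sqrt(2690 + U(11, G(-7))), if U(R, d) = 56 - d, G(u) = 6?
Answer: 2*sqrt(685) ≈ 52.345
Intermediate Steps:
sqrt(2690 + U(11, G(-7))) = sqrt(2690 + (56 - 1*6)) = sqrt(2690 + (56 - 6)) = sqrt(2690 + 50) = sqrt(2740) = 2*sqrt(685)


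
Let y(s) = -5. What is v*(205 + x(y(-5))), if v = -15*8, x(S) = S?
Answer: -24000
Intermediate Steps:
v = -120
v*(205 + x(y(-5))) = -120*(205 - 5) = -120*200 = -24000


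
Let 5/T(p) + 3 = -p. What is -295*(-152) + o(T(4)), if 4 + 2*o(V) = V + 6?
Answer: 627769/14 ≈ 44841.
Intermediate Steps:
T(p) = 5/(-3 - p)
o(V) = 1 + V/2 (o(V) = -2 + (V + 6)/2 = -2 + (6 + V)/2 = -2 + (3 + V/2) = 1 + V/2)
-295*(-152) + o(T(4)) = -295*(-152) + (1 + (-5/(3 + 4))/2) = 44840 + (1 + (-5/7)/2) = 44840 + (1 + (-5*1/7)/2) = 44840 + (1 + (1/2)*(-5/7)) = 44840 + (1 - 5/14) = 44840 + 9/14 = 627769/14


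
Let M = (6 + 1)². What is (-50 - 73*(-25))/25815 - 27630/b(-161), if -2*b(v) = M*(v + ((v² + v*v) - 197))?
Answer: 295217890/3256195677 ≈ 0.090663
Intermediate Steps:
M = 49 (M = 7² = 49)
b(v) = 9653/2 - 49*v² - 49*v/2 (b(v) = -49*(v + ((v² + v*v) - 197))/2 = -49*(v + ((v² + v²) - 197))/2 = -49*(v + (2*v² - 197))/2 = -49*(v + (-197 + 2*v²))/2 = -49*(-197 + v + 2*v²)/2 = -(-9653 + 49*v + 98*v²)/2 = 9653/2 - 49*v² - 49*v/2)
(-50 - 73*(-25))/25815 - 27630/b(-161) = (-50 - 73*(-25))/25815 - 27630/(9653/2 - 49*(-161)² - 49/2*(-161)) = (-50 + 1825)*(1/25815) - 27630/(9653/2 - 49*25921 + 7889/2) = 1775*(1/25815) - 27630/(9653/2 - 1270129 + 7889/2) = 355/5163 - 27630/(-1261358) = 355/5163 - 27630*(-1/1261358) = 355/5163 + 13815/630679 = 295217890/3256195677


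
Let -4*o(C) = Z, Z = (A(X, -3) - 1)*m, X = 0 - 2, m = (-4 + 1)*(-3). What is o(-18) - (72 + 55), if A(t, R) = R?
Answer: -118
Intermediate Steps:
m = 9 (m = -3*(-3) = 9)
X = -2
Z = -36 (Z = (-3 - 1)*9 = -4*9 = -36)
o(C) = 9 (o(C) = -¼*(-36) = 9)
o(-18) - (72 + 55) = 9 - (72 + 55) = 9 - 1*127 = 9 - 127 = -118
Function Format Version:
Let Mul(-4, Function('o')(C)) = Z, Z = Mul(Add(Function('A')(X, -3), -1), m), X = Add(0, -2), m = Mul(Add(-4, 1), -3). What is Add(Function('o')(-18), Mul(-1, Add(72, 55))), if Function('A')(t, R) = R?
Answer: -118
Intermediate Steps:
m = 9 (m = Mul(-3, -3) = 9)
X = -2
Z = -36 (Z = Mul(Add(-3, -1), 9) = Mul(-4, 9) = -36)
Function('o')(C) = 9 (Function('o')(C) = Mul(Rational(-1, 4), -36) = 9)
Add(Function('o')(-18), Mul(-1, Add(72, 55))) = Add(9, Mul(-1, Add(72, 55))) = Add(9, Mul(-1, 127)) = Add(9, -127) = -118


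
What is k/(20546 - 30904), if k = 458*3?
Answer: -687/5179 ≈ -0.13265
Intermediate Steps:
k = 1374
k/(20546 - 30904) = 1374/(20546 - 30904) = 1374/(-10358) = 1374*(-1/10358) = -687/5179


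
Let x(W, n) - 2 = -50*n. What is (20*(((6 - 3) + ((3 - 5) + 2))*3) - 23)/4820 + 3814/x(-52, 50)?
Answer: -8995647/6020180 ≈ -1.4942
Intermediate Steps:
x(W, n) = 2 - 50*n
(20*(((6 - 3) + ((3 - 5) + 2))*3) - 23)/4820 + 3814/x(-52, 50) = (20*(((6 - 3) + ((3 - 5) + 2))*3) - 23)/4820 + 3814/(2 - 50*50) = (20*((3 + (-2 + 2))*3) - 23)*(1/4820) + 3814/(2 - 2500) = (20*((3 + 0)*3) - 23)*(1/4820) + 3814/(-2498) = (20*(3*3) - 23)*(1/4820) + 3814*(-1/2498) = (20*9 - 23)*(1/4820) - 1907/1249 = (180 - 23)*(1/4820) - 1907/1249 = 157*(1/4820) - 1907/1249 = 157/4820 - 1907/1249 = -8995647/6020180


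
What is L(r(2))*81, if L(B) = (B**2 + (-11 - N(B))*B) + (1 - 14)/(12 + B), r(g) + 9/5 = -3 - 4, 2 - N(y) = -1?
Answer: 6369111/400 ≈ 15923.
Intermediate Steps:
N(y) = 3 (N(y) = 2 - 1*(-1) = 2 + 1 = 3)
r(g) = -44/5 (r(g) = -9/5 + (-3 - 4) = -9/5 - 7 = -44/5)
L(B) = B**2 - 14*B - 13/(12 + B) (L(B) = (B**2 + (-11 - 1*3)*B) + (1 - 14)/(12 + B) = (B**2 + (-11 - 3)*B) - 13/(12 + B) = (B**2 - 14*B) - 13/(12 + B) = B**2 - 14*B - 13/(12 + B))
L(r(2))*81 = ((-13 + (-44/5)**3 - 168*(-44/5) - 2*(-44/5)**2)/(12 - 44/5))*81 = ((-13 - 85184/125 + 7392/5 - 2*1936/25)/(16/5))*81 = (5*(-13 - 85184/125 + 7392/5 - 3872/25)/16)*81 = ((5/16)*(78631/125))*81 = (78631/400)*81 = 6369111/400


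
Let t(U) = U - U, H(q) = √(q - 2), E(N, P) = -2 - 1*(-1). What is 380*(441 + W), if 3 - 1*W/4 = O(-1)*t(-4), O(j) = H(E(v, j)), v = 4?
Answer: 172140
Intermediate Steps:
E(N, P) = -1 (E(N, P) = -2 + 1 = -1)
H(q) = √(-2 + q)
t(U) = 0
O(j) = I*√3 (O(j) = √(-2 - 1) = √(-3) = I*√3)
W = 12 (W = 12 - 4*I*√3*0 = 12 - 4*0 = 12 + 0 = 12)
380*(441 + W) = 380*(441 + 12) = 380*453 = 172140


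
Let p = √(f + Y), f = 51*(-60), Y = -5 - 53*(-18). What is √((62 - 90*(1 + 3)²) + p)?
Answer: √(-1378 + I*√2111) ≈ 0.6188 + 37.127*I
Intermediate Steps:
Y = 949 (Y = -5 + 954 = 949)
f = -3060
p = I*√2111 (p = √(-3060 + 949) = √(-2111) = I*√2111 ≈ 45.946*I)
√((62 - 90*(1 + 3)²) + p) = √((62 - 90*(1 + 3)²) + I*√2111) = √((62 - 90*4²) + I*√2111) = √((62 - 90*16) + I*√2111) = √((62 - 1440) + I*√2111) = √(-1378 + I*√2111)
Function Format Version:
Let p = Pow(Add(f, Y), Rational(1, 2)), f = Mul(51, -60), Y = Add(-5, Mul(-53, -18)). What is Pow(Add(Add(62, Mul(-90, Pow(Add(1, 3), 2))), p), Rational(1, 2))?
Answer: Pow(Add(-1378, Mul(I, Pow(2111, Rational(1, 2)))), Rational(1, 2)) ≈ Add(0.6188, Mul(37.127, I))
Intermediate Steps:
Y = 949 (Y = Add(-5, 954) = 949)
f = -3060
p = Mul(I, Pow(2111, Rational(1, 2))) (p = Pow(Add(-3060, 949), Rational(1, 2)) = Pow(-2111, Rational(1, 2)) = Mul(I, Pow(2111, Rational(1, 2))) ≈ Mul(45.946, I))
Pow(Add(Add(62, Mul(-90, Pow(Add(1, 3), 2))), p), Rational(1, 2)) = Pow(Add(Add(62, Mul(-90, Pow(Add(1, 3), 2))), Mul(I, Pow(2111, Rational(1, 2)))), Rational(1, 2)) = Pow(Add(Add(62, Mul(-90, Pow(4, 2))), Mul(I, Pow(2111, Rational(1, 2)))), Rational(1, 2)) = Pow(Add(Add(62, Mul(-90, 16)), Mul(I, Pow(2111, Rational(1, 2)))), Rational(1, 2)) = Pow(Add(Add(62, -1440), Mul(I, Pow(2111, Rational(1, 2)))), Rational(1, 2)) = Pow(Add(-1378, Mul(I, Pow(2111, Rational(1, 2)))), Rational(1, 2))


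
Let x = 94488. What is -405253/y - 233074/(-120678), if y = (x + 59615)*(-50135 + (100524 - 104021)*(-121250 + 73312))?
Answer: 1003227228483461698/519437845759526589 ≈ 1.9314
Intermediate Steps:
y = 25825975526253 (y = (94488 + 59615)*(-50135 + (100524 - 104021)*(-121250 + 73312)) = 154103*(-50135 - 3497*(-47938)) = 154103*(-50135 + 167639186) = 154103*167589051 = 25825975526253)
-405253/y - 233074/(-120678) = -405253/25825975526253 - 233074/(-120678) = -405253*1/25825975526253 - 233074*(-1/120678) = -405253/25825975526253 + 116537/60339 = 1003227228483461698/519437845759526589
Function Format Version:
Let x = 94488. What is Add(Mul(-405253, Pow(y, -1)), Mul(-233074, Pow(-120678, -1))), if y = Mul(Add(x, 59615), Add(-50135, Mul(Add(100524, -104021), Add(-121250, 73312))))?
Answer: Rational(1003227228483461698, 519437845759526589) ≈ 1.9314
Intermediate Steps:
y = 25825975526253 (y = Mul(Add(94488, 59615), Add(-50135, Mul(Add(100524, -104021), Add(-121250, 73312)))) = Mul(154103, Add(-50135, Mul(-3497, -47938))) = Mul(154103, Add(-50135, 167639186)) = Mul(154103, 167589051) = 25825975526253)
Add(Mul(-405253, Pow(y, -1)), Mul(-233074, Pow(-120678, -1))) = Add(Mul(-405253, Pow(25825975526253, -1)), Mul(-233074, Pow(-120678, -1))) = Add(Mul(-405253, Rational(1, 25825975526253)), Mul(-233074, Rational(-1, 120678))) = Add(Rational(-405253, 25825975526253), Rational(116537, 60339)) = Rational(1003227228483461698, 519437845759526589)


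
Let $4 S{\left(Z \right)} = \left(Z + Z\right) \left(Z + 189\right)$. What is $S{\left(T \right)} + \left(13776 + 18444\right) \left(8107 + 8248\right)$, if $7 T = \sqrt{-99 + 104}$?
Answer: $\frac{51641893805}{98} + \frac{27 \sqrt{5}}{2} \approx 5.2696 \cdot 10^{8}$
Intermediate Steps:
$T = \frac{\sqrt{5}}{7}$ ($T = \frac{\sqrt{-99 + 104}}{7} = \frac{\sqrt{5}}{7} \approx 0.31944$)
$S{\left(Z \right)} = \frac{Z \left(189 + Z\right)}{2}$ ($S{\left(Z \right)} = \frac{\left(Z + Z\right) \left(Z + 189\right)}{4} = \frac{2 Z \left(189 + Z\right)}{4} = \frac{Z \left(189 + Z\right)}{2}$)
$S{\left(T \right)} + \left(13776 + 18444\right) \left(8107 + 8248\right) = \frac{\frac{\sqrt{5}}{7} \left(189 + \frac{\sqrt{5}}{7}\right)}{2} + \left(13776 + 18444\right) \left(8107 + 8248\right) = \frac{\sqrt{5} \left(189 + \frac{\sqrt{5}}{7}\right)}{14} + 32220 \cdot 16355 = \frac{\sqrt{5} \left(189 + \frac{\sqrt{5}}{7}\right)}{14} + 526958100 = 526958100 + \frac{\sqrt{5} \left(189 + \frac{\sqrt{5}}{7}\right)}{14}$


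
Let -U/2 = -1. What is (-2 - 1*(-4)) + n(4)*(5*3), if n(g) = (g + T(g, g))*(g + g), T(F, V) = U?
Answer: 722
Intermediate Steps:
U = 2 (U = -2*(-1) = 2)
T(F, V) = 2
n(g) = 2*g*(2 + g) (n(g) = (g + 2)*(g + g) = (2 + g)*(2*g) = 2*g*(2 + g))
(-2 - 1*(-4)) + n(4)*(5*3) = (-2 - 1*(-4)) + (2*4*(2 + 4))*(5*3) = (-2 + 4) + (2*4*6)*15 = 2 + 48*15 = 2 + 720 = 722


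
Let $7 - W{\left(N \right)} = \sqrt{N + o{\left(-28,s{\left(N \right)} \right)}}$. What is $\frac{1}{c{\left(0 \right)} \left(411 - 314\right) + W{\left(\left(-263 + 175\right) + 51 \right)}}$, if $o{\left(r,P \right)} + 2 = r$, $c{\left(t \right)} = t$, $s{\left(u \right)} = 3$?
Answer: $\frac{7}{116} + \frac{i \sqrt{67}}{116} \approx 0.060345 + 0.070563 i$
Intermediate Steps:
$o{\left(r,P \right)} = -2 + r$
$W{\left(N \right)} = 7 - \sqrt{-30 + N}$ ($W{\left(N \right)} = 7 - \sqrt{N - 30} = 7 - \sqrt{-30 + N}$)
$\frac{1}{c{\left(0 \right)} \left(411 - 314\right) + W{\left(\left(-263 + 175\right) + 51 \right)}} = \frac{1}{0 \left(411 - 314\right) + \left(7 - \sqrt{-30 + \left(\left(-263 + 175\right) + 51\right)}\right)} = \frac{1}{0 \cdot 97 + \left(7 - \sqrt{-30 + \left(-88 + 51\right)}\right)} = \frac{1}{0 + \left(7 - \sqrt{-30 - 37}\right)} = \frac{1}{0 + \left(7 - \sqrt{-67}\right)} = \frac{1}{0 + \left(7 - i \sqrt{67}\right)} = \frac{1}{7 - i \sqrt{67}}$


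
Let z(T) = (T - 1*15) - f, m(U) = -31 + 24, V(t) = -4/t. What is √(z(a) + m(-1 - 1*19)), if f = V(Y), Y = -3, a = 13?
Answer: I*√93/3 ≈ 3.2146*I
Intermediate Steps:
f = 4/3 (f = -4/(-3) = -4*(-⅓) = 4/3 ≈ 1.3333)
m(U) = -7
z(T) = -49/3 + T (z(T) = (T - 1*15) - 1*4/3 = (T - 15) - 4/3 = (-15 + T) - 4/3 = -49/3 + T)
√(z(a) + m(-1 - 1*19)) = √((-49/3 + 13) - 7) = √(-10/3 - 7) = √(-31/3) = I*√93/3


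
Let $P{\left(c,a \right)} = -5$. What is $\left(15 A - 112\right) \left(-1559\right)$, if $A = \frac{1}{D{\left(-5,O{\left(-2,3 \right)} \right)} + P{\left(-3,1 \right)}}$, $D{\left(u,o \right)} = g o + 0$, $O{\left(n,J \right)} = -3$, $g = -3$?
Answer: $\frac{675047}{4} \approx 1.6876 \cdot 10^{5}$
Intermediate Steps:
$D{\left(u,o \right)} = - 3 o$ ($D{\left(u,o \right)} = - 3 o + 0 = - 3 o$)
$A = \frac{1}{4}$ ($A = \frac{1}{\left(-3\right) \left(-3\right) - 5} = \frac{1}{9 - 5} = \frac{1}{4} \approx 0.25$)
$\left(15 A - 112\right) \left(-1559\right) = \left(15 \cdot \frac{1}{4} - 112\right) \left(-1559\right) = \left(\frac{15}{4} - 112\right) \left(-1559\right) = \left(- \frac{433}{4}\right) \left(-1559\right) = \frac{675047}{4}$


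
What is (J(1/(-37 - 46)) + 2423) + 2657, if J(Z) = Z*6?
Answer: 421634/83 ≈ 5079.9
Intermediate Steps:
J(Z) = 6*Z
(J(1/(-37 - 46)) + 2423) + 2657 = (6/(-37 - 46) + 2423) + 2657 = (6/(-83) + 2423) + 2657 = (6*(-1/83) + 2423) + 2657 = (-6/83 + 2423) + 2657 = 201103/83 + 2657 = 421634/83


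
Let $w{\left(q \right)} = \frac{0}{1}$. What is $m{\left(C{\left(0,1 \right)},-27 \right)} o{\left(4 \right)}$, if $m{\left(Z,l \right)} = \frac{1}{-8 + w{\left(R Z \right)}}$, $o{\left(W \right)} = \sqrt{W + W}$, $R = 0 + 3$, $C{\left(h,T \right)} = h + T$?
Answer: $- \frac{\sqrt{2}}{4} \approx -0.35355$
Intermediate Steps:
$C{\left(h,T \right)} = T + h$
$R = 3$
$w{\left(q \right)} = 0$ ($w{\left(q \right)} = 0 \cdot 1 = 0$)
$o{\left(W \right)} = \sqrt{2} \sqrt{W}$ ($o{\left(W \right)} = \sqrt{2 W} = \sqrt{2} \sqrt{W}$)
$m{\left(Z,l \right)} = - \frac{1}{8}$ ($m{\left(Z,l \right)} = \frac{1}{-8 + 0} = \frac{1}{-8} = - \frac{1}{8}$)
$m{\left(C{\left(0,1 \right)},-27 \right)} o{\left(4 \right)} = - \frac{\sqrt{2} \sqrt{4}}{8} = - \frac{\sqrt{2} \cdot 2}{8} = - \frac{2 \sqrt{2}}{8} = - \frac{\sqrt{2}}{4}$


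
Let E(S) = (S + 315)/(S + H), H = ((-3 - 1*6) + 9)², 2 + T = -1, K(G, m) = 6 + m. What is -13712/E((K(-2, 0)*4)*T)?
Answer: 109696/27 ≈ 4062.8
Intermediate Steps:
T = -3 (T = -2 - 1 = -3)
H = 0 (H = ((-3 - 6) + 9)² = (-9 + 9)² = 0² = 0)
E(S) = (315 + S)/S (E(S) = (S + 315)/(S + 0) = (315 + S)/S)
-13712/E((K(-2, 0)*4)*T) = -13712*(-12*(6 + 0)/(315 + ((6 + 0)*4)*(-3))) = -13712*(-72/(315 + (6*4)*(-3))) = -13712*(-72/(315 + 24*(-3))) = -13712*(-72/(315 - 72)) = -13712/((-1/72*243)) = -13712/(-27/8) = -13712*(-8/27) = 109696/27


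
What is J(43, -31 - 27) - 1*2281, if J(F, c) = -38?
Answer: -2319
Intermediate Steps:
J(43, -31 - 27) - 1*2281 = -38 - 1*2281 = -38 - 2281 = -2319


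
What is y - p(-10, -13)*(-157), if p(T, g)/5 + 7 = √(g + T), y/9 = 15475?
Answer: 133780 + 785*I*√23 ≈ 1.3378e+5 + 3764.7*I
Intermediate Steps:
y = 139275 (y = 9*15475 = 139275)
p(T, g) = -35 + 5*√(T + g) (p(T, g) = -35 + 5*√(g + T) = -35 + 5*√(T + g))
y - p(-10, -13)*(-157) = 139275 - (-35 + 5*√(-10 - 13))*(-157) = 139275 - (-35 + 5*√(-23))*(-157) = 139275 - (-35 + 5*(I*√23))*(-157) = 139275 - (-35 + 5*I*√23)*(-157) = 139275 - (5495 - 785*I*√23) = 139275 + (-5495 + 785*I*√23) = 133780 + 785*I*√23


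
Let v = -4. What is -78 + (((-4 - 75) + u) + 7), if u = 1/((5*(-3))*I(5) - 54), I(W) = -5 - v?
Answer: -5851/39 ≈ -150.03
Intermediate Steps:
I(W) = -1 (I(W) = -5 - 1*(-4) = -5 + 4 = -1)
u = -1/39 (u = 1/((5*(-3))*(-1) - 54) = 1/(-15*(-1) - 54) = 1/(15 - 54) = 1/(-39) = -1/39 ≈ -0.025641)
-78 + (((-4 - 75) + u) + 7) = -78 + (((-4 - 75) - 1/39) + 7) = -78 + ((-79 - 1/39) + 7) = -78 + (-3082/39 + 7) = -78 - 2809/39 = -5851/39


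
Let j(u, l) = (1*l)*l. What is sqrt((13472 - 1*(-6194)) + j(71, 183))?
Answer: sqrt(53155) ≈ 230.55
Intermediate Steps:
j(u, l) = l**2 (j(u, l) = l*l = l**2)
sqrt((13472 - 1*(-6194)) + j(71, 183)) = sqrt((13472 - 1*(-6194)) + 183**2) = sqrt((13472 + 6194) + 33489) = sqrt(19666 + 33489) = sqrt(53155)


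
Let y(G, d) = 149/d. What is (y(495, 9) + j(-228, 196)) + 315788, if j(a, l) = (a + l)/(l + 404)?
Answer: 71056013/225 ≈ 3.1580e+5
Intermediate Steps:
j(a, l) = (a + l)/(404 + l)
(y(495, 9) + j(-228, 196)) + 315788 = (149/9 + (-228 + 196)/(404 + 196)) + 315788 = (149*(⅑) - 32/600) + 315788 = (149/9 + (1/600)*(-32)) + 315788 = (149/9 - 4/75) + 315788 = 3713/225 + 315788 = 71056013/225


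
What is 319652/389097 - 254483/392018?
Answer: 151969745/881693802 ≈ 0.17236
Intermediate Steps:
319652/389097 - 254483/392018 = 319652*(1/389097) - 254483*1/392018 = 319652/389097 - 1471/2266 = 151969745/881693802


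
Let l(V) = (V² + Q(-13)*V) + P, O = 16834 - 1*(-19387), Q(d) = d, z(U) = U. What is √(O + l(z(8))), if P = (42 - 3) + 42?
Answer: √36262 ≈ 190.43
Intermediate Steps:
P = 81 (P = 39 + 42 = 81)
O = 36221 (O = 16834 + 19387 = 36221)
l(V) = 81 + V² - 13*V (l(V) = (V² - 13*V) + 81 = 81 + V² - 13*V)
√(O + l(z(8))) = √(36221 + (81 + 8² - 13*8)) = √(36221 + (81 + 64 - 104)) = √(36221 + 41) = √36262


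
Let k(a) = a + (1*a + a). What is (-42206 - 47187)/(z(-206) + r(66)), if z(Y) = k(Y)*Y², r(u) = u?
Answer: 89393/26225382 ≈ 0.0034086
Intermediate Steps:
k(a) = 3*a (k(a) = a + (a + a) = a + 2*a = 3*a)
z(Y) = 3*Y³ (z(Y) = (3*Y)*Y² = 3*Y³)
(-42206 - 47187)/(z(-206) + r(66)) = (-42206 - 47187)/(3*(-206)³ + 66) = -89393/(3*(-8741816) + 66) = -89393/(-26225448 + 66) = -89393/(-26225382) = -89393*(-1/26225382) = 89393/26225382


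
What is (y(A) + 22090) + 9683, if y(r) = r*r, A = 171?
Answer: 61014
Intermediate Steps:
y(r) = r²
(y(A) + 22090) + 9683 = (171² + 22090) + 9683 = (29241 + 22090) + 9683 = 51331 + 9683 = 61014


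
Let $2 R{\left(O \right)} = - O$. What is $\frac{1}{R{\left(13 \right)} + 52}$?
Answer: $\frac{2}{91} \approx 0.021978$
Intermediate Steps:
$R{\left(O \right)} = - \frac{O}{2}$ ($R{\left(O \right)} = \frac{\left(-1\right) O}{2} = - \frac{O}{2}$)
$\frac{1}{R{\left(13 \right)} + 52} = \frac{1}{\left(- \frac{1}{2}\right) 13 + 52} = \frac{1}{- \frac{13}{2} + 52} = \frac{1}{\frac{91}{2}} = \frac{2}{91}$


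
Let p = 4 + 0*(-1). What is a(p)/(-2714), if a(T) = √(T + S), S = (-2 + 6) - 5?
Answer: -√3/2714 ≈ -0.00063819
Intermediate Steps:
p = 4 (p = 4 + 0 = 4)
S = -1 (S = 4 - 5 = -1)
a(T) = √(-1 + T) (a(T) = √(T - 1) = √(-1 + T))
a(p)/(-2714) = √(-1 + 4)/(-2714) = -√3/2714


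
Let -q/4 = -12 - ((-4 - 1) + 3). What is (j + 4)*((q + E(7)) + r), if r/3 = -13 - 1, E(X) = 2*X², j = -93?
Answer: -8544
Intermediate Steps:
q = 40 (q = -4*(-12 - ((-4 - 1) + 3)) = -4*(-12 - (-5 + 3)) = -4*(-12 - 1*(-2)) = -4*(-12 + 2) = -4*(-10) = 40)
r = -42 (r = 3*(-13 - 1) = 3*(-14) = -42)
(j + 4)*((q + E(7)) + r) = (-93 + 4)*((40 + 2*7²) - 42) = -89*((40 + 2*49) - 42) = -89*((40 + 98) - 42) = -89*(138 - 42) = -89*96 = -8544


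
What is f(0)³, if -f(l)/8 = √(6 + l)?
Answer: -3072*√6 ≈ -7524.8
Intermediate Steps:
f(l) = -8*√(6 + l)
f(0)³ = (-8*√(6 + 0))³ = (-8*√6)³ = -3072*√6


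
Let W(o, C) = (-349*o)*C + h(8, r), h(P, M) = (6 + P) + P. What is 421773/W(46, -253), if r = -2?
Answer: 38343/369244 ≈ 0.10384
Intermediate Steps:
h(P, M) = 6 + 2*P
W(o, C) = 22 - 349*C*o (W(o, C) = (-349*o)*C + (6 + 2*8) = -349*C*o + (6 + 16) = -349*C*o + 22 = 22 - 349*C*o)
421773/W(46, -253) = 421773/(22 - 349*(-253)*46) = 421773/(22 + 4061662) = 421773/4061684 = 421773*(1/4061684) = 38343/369244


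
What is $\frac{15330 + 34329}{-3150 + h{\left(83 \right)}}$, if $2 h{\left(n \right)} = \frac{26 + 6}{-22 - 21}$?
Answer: $- \frac{2135337}{135466} \approx -15.763$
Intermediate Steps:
$h{\left(n \right)} = - \frac{16}{43}$ ($h{\left(n \right)} = \frac{\left(26 + 6\right) \frac{1}{-22 - 21}}{2} = \frac{32 \frac{1}{-43}}{2} = \frac{32 \left(- \frac{1}{43}\right)}{2} = \frac{1}{2} \left(- \frac{32}{43}\right) = - \frac{16}{43}$)
$\frac{15330 + 34329}{-3150 + h{\left(83 \right)}} = \frac{15330 + 34329}{-3150 - \frac{16}{43}} = \frac{49659}{- \frac{135466}{43}} = 49659 \left(- \frac{43}{135466}\right) = - \frac{2135337}{135466}$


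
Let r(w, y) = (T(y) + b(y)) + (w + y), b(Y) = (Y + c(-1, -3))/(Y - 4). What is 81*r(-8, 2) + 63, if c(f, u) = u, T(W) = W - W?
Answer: -765/2 ≈ -382.50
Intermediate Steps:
T(W) = 0
b(Y) = (-3 + Y)/(-4 + Y) (b(Y) = (Y - 3)/(Y - 4) = (-3 + Y)/(-4 + Y))
r(w, y) = w + y + (-3 + y)/(-4 + y) (r(w, y) = (0 + (-3 + y)/(-4 + y)) + (w + y) = (-3 + y)/(-4 + y) + (w + y) = w + y + (-3 + y)/(-4 + y))
81*r(-8, 2) + 63 = 81*((-3 + 2 + (-4 + 2)*(-8 + 2))/(-4 + 2)) + 63 = 81*((-3 + 2 - 2*(-6))/(-2)) + 63 = 81*(-(-3 + 2 + 12)/2) + 63 = 81*(-½*11) + 63 = 81*(-11/2) + 63 = -891/2 + 63 = -765/2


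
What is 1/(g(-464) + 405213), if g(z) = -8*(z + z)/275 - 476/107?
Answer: 29425/11924055993 ≈ 2.4677e-6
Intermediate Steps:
g(z) = -476/107 - 16*z/275 (g(z) = -16*z*(1/275) - 476*1/107 = -16*z*(1/275) - 476/107 = -16*z/275 - 476/107 = -476/107 - 16*z/275)
1/(g(-464) + 405213) = 1/((-476/107 - 16/275*(-464)) + 405213) = 1/((-476/107 + 7424/275) + 405213) = 1/(663468/29425 + 405213) = 1/(11924055993/29425) = 29425/11924055993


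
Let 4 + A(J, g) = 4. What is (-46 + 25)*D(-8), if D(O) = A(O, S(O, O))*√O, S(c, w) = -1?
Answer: 0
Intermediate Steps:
A(J, g) = 0 (A(J, g) = -4 + 4 = 0)
D(O) = 0 (D(O) = 0*√O = 0)
(-46 + 25)*D(-8) = (-46 + 25)*0 = -21*0 = 0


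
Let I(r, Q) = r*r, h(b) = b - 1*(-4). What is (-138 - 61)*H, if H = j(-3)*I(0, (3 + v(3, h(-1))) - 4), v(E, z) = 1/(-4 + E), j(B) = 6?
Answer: 0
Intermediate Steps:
h(b) = 4 + b (h(b) = b + 4 = 4 + b)
I(r, Q) = r**2
H = 0 (H = 6*0**2 = 6*0 = 0)
(-138 - 61)*H = (-138 - 61)*0 = -199*0 = 0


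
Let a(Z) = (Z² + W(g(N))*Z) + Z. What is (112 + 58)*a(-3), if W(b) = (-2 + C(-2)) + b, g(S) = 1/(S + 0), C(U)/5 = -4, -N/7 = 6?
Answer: 85765/7 ≈ 12252.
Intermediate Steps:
N = -42 (N = -7*6 = -42)
C(U) = -20 (C(U) = 5*(-4) = -20)
g(S) = 1/S
W(b) = -22 + b (W(b) = (-2 - 20) + b = -22 + b)
a(Z) = Z² - 883*Z/42 (a(Z) = (Z² + (-22 + 1/(-42))*Z) + Z = (Z² + (-22 - 1/42)*Z) + Z = (Z² - 925*Z/42) + Z = Z² - 883*Z/42)
(112 + 58)*a(-3) = (112 + 58)*((1/42)*(-3)*(-883 + 42*(-3))) = 170*((1/42)*(-3)*(-883 - 126)) = 170*((1/42)*(-3)*(-1009)) = 170*(1009/14) = 85765/7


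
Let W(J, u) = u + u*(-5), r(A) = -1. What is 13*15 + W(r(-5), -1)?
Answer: 199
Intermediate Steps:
W(J, u) = -4*u (W(J, u) = u - 5*u = -4*u)
13*15 + W(r(-5), -1) = 13*15 - 4*(-1) = 195 + 4 = 199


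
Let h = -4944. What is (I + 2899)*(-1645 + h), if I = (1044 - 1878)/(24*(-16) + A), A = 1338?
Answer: -3036224378/159 ≈ -1.9096e+7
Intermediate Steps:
I = -139/159 (I = (1044 - 1878)/(24*(-16) + 1338) = -834/(-384 + 1338) = -834/954 = -834*1/954 = -139/159 ≈ -0.87421)
(I + 2899)*(-1645 + h) = (-139/159 + 2899)*(-1645 - 4944) = (460802/159)*(-6589) = -3036224378/159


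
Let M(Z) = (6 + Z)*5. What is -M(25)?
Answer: -155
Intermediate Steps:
M(Z) = 30 + 5*Z
-M(25) = -(30 + 5*25) = -(30 + 125) = -1*155 = -155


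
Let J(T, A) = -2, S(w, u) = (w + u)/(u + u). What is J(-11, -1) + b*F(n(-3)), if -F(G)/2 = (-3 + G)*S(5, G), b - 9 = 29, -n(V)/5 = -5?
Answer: -5026/5 ≈ -1005.2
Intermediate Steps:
S(w, u) = (u + w)/(2*u) (S(w, u) = (u + w)/((2*u)) = (u + w)*(1/(2*u)) = (u + w)/(2*u))
n(V) = 25 (n(V) = -5*(-5) = 25)
b = 38 (b = 9 + 29 = 38)
F(G) = -(-3 + G)*(5 + G)/G (F(G) = -2*(-3 + G)*(G + 5)/(2*G) = -2*(-3 + G)*(5 + G)/(2*G) = -(-3 + G)*(5 + G)/G)
J(-11, -1) + b*F(n(-3)) = -2 + 38*(-2 - 1*25 + 15/25) = -2 + 38*(-2 - 25 + 15*(1/25)) = -2 + 38*(-2 - 25 + ⅗) = -2 + 38*(-132/5) = -2 - 5016/5 = -5026/5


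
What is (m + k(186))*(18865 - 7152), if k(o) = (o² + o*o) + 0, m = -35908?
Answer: 389855492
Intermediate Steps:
k(o) = 2*o² (k(o) = (o² + o²) + 0 = 2*o² + 0 = 2*o²)
(m + k(186))*(18865 - 7152) = (-35908 + 2*186²)*(18865 - 7152) = (-35908 + 2*34596)*11713 = (-35908 + 69192)*11713 = 33284*11713 = 389855492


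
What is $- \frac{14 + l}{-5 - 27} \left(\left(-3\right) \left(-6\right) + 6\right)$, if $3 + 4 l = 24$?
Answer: $\frac{231}{16} \approx 14.438$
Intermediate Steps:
$l = \frac{21}{4}$ ($l = - \frac{3}{4} + \frac{1}{4} \cdot 24 = - \frac{3}{4} + 6 = \frac{21}{4} \approx 5.25$)
$- \frac{14 + l}{-5 - 27} \left(\left(-3\right) \left(-6\right) + 6\right) = - \frac{14 + \frac{21}{4}}{-5 - 27} \left(\left(-3\right) \left(-6\right) + 6\right) = - \frac{77}{4 \left(-32\right)} \left(18 + 6\right) = - \frac{77}{4} \left(- \frac{1}{32}\right) 24 = - \frac{\left(-77\right) 24}{128} = \left(-1\right) \left(- \frac{231}{16}\right) = \frac{231}{16}$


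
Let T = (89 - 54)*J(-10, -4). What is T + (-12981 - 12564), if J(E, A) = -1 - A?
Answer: -25440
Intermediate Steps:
T = 105 (T = (89 - 54)*(-1 - 1*(-4)) = 35*(-1 + 4) = 35*3 = 105)
T + (-12981 - 12564) = 105 + (-12981 - 12564) = 105 - 25545 = -25440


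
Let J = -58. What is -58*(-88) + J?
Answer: 5046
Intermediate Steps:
-58*(-88) + J = -58*(-88) - 58 = 5104 - 58 = 5046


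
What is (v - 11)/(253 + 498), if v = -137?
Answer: -148/751 ≈ -0.19707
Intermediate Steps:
(v - 11)/(253 + 498) = (-137 - 11)/(253 + 498) = -148/751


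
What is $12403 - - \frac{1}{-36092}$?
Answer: $\frac{447649075}{36092} \approx 12403.0$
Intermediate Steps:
$12403 - - \frac{1}{-36092} = 12403 - \left(-1\right) \left(- \frac{1}{36092}\right) = 12403 - \frac{1}{36092} = \frac{447649075}{36092}$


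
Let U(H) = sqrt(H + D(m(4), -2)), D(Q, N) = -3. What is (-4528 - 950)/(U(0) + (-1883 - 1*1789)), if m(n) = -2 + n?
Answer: 6705072/4494529 + 1826*I*sqrt(3)/4494529 ≈ 1.4918 + 0.00070368*I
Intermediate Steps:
U(H) = sqrt(-3 + H) (U(H) = sqrt(H - 3) = sqrt(-3 + H))
(-4528 - 950)/(U(0) + (-1883 - 1*1789)) = (-4528 - 950)/(sqrt(-3 + 0) + (-1883 - 1*1789)) = -5478/(sqrt(-3) + (-1883 - 1789)) = -5478/(I*sqrt(3) - 3672) = -5478/(-3672 + I*sqrt(3))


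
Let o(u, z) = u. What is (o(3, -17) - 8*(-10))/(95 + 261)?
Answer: 83/356 ≈ 0.23315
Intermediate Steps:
(o(3, -17) - 8*(-10))/(95 + 261) = (3 - 8*(-10))/(95 + 261) = (3 + 80)/356 = 83*(1/356) = 83/356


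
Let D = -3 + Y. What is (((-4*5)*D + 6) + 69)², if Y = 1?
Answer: 13225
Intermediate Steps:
D = -2 (D = -3 + 1 = -2)
(((-4*5)*D + 6) + 69)² = ((-4*5*(-2) + 6) + 69)² = ((-20*(-2) + 6) + 69)² = ((40 + 6) + 69)² = (46 + 69)² = 115² = 13225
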